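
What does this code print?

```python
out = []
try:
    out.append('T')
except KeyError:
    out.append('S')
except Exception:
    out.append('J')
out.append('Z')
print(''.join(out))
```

Execution trace: 'T' (try body, no exception) → 'Z' (after the try/except). Output: TZ

Answer: TZ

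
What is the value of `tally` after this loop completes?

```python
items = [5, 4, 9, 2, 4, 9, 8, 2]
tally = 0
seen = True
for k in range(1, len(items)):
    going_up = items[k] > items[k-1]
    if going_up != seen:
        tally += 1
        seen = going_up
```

Count direction changes in [5, 4, 9, 2, 4, 9, 8, 2]
`tally` takes the values: 0 → 1 → 2 → 3 → 4 → 5

Answer: 5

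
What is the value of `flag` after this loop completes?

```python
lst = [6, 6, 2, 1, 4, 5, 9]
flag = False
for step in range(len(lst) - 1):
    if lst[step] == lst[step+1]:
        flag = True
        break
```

Check consecutive duplicates in [6, 6, 2, 1, 4, 5, 9]
`flag` takes the values: False → True

Answer: True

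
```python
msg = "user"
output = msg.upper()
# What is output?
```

Trace:
`msg = "user"` → msg = 'user'
`output = msg.upper()` → output = 'USER'
So output = 'USER'

Answer: 'USER'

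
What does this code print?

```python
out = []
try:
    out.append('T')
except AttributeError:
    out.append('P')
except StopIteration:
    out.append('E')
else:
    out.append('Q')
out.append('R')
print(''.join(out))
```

Execution trace: 'T' (try body, no exception) → 'Q' (else) → 'R' (after the try/except). Output: TQR

Answer: TQR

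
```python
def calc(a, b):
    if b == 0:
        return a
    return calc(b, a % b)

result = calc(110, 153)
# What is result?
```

calc(110, 153) -> calc(153, 110) -> calc(110, 43) -> calc(43, 24) -> calc(24, 19) -> calc(19, 5) -> calc(5, 4) -> calc(4, 1) -> calc(1, 0) -> 1

Answer: 1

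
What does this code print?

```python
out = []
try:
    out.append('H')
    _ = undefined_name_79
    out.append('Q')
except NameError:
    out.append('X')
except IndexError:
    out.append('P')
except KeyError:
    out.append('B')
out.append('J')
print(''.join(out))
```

Execution trace: 'H' (try body) → 'X' (except NameError) → 'J' (after the try/except). Output: HXJ

Answer: HXJ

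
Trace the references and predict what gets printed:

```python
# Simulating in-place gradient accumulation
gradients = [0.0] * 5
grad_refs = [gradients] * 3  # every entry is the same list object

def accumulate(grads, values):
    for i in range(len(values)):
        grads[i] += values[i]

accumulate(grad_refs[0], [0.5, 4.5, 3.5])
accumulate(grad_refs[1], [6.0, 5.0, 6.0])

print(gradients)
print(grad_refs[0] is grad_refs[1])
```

Key concept: gradient accumulation aliasing.
Step by step:
`gradients = [0.0] * 5` → gradients = [0.0, 0.0, 0.0, 0.0, 0.0]
`grad_refs = [gradients] * 3` → grad_refs = [[0.0, 0.0, 0.0, 0.0, 0.0], [0.0, 0.0, 0.0, 0.0, 0.0], [0.0, 0.0, 0.0, 0.0, 0.0]]
`accumulate(grad_refs[0], [0.5, 4.5, 3.5])` → gradients = [0.5, 4.5, 3.5, 0.0, 0.0]; grad_refs = [[0.5, 4.5, 3.5, 0.0, 0.0], [0.5, 4.5, 3.5, 0.0, 0.0], [0.5, 4.5, 3.5, 0.0, 0.0]]
`accumulate(grad_refs[1], [6.0, 5.0, 6.0])` → gradients = [6.5, 9.5, 9.5, 0.0, 0.0]; grad_refs = [[6.5, 9.5, 9.5, 0.0, 0.0], [6.5, 9.5, 9.5, 0.0, 0.0], [6.5, 9.5, 9.5, 0.0, 0.0]]
`print(gradients)` → prints [6.5, 9.5, 9.5, 0.0, 0.0]
`print(grad_refs[0] is grad_refs[1])` → prints True

Answer:
[6.5, 9.5, 9.5, 0.0, 0.0]
True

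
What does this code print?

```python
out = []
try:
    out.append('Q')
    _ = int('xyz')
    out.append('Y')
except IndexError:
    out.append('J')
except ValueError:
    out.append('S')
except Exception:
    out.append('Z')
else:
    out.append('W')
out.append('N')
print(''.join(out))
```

Execution trace: 'Q' (try body) → 'S' (except ValueError) → 'N' (after the try/except). Output: QSN

Answer: QSN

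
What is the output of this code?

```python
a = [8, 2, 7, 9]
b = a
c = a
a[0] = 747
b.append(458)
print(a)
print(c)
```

Key concept: multiple aliases.
Step by step:
`a = [8, 2, 7, 9]` → a = [8, 2, 7, 9]
`b = a` → b = [8, 2, 7, 9] (same object as a)
`c = a` → c = [8, 2, 7, 9] (same object as a, b)
`a[0] = 747` → a = [747, 2, 7, 9] (same object as b, c); b = [747, 2, 7, 9] (same object as a, c); c = [747, 2, 7, 9] (same object as a, b)
`b.append(458)` → a = [747, 2, 7, 9, 458] (same object as b, c); b = [747, 2, 7, 9, 458] (same object as a, c); c = [747, 2, 7, 9, 458] (same object as a, b)
`print(a)` → prints [747, 2, 7, 9, 458]
`print(c)` → prints [747, 2, 7, 9, 458]

Answer:
[747, 2, 7, 9, 458]
[747, 2, 7, 9, 458]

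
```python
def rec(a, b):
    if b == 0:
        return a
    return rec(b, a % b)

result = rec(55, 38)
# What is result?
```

rec(55, 38) -> rec(38, 17) -> rec(17, 4) -> rec(4, 1) -> rec(1, 0) -> 1

Answer: 1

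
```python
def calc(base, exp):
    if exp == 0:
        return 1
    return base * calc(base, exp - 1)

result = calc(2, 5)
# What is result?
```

calc(2, 5) = 2 * 2 * 2 * 2 * 2 = 32

Answer: 32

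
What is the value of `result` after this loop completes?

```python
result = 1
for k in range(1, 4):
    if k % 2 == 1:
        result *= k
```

Product of odd numbers 1 to 3
`result` takes the values: 1 → 3

Answer: 3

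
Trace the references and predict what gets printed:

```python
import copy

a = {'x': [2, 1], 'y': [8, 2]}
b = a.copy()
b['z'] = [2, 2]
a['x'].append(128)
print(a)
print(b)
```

Key concept: shallow copy of dict with mutable values.
Step by step:
`a = {'x': [2, 1], 'y': [8, 2]}` → a = {'x': [2, 1], 'y': [8, 2]}
`b = a.copy()` → b = {'x': [2, 1], 'y': [8, 2]}
`b['z'] = [2, 2]` → b = {'x': [2, 1], 'y': [8, 2], 'z': [2, 2]}
`a['x'].append(128)` → a = {'x': [2, 1, 128], 'y': [8, 2]}; b = {'x': [2, 1, 128], 'y': [8, 2], 'z': [2, 2]}
`print(a)` → prints {'x': [2, 1, 128], 'y': [8, 2]}
`print(b)` → prints {'x': [2, 1, 128], 'y': [8, 2], 'z': [2, 2]}

Answer:
{'x': [2, 1, 128], 'y': [8, 2]}
{'x': [2, 1, 128], 'y': [8, 2], 'z': [2, 2]}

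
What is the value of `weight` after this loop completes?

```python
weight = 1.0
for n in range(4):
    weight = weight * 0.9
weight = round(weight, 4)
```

Exponential decay: 1.0 * 0.9^4
`weight` takes the values: 1.0 → 0.9 → 0.81 → 0.729 → 0.6561

Answer: 0.6561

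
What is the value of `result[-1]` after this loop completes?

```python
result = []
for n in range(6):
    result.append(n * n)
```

Last element of squares 0 to 5
`result` takes the values: [] → [0] → [0, 1] → [0, 1, 4] → [0, 1, 4, 9] → [0, 1, 4, 9, 16] → [0, 1, 4, 9, 16, 25]
So `result[-1]` = 25

Answer: 25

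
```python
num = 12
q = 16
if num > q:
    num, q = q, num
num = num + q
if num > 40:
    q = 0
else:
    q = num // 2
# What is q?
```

Trace:
`num = 12` → num = 12
`q = 16` → q = 16
`if num > q: ...` → num > q is False → no variable changes
`num = num + q` → num = 28
`if num > 40: ...` → num > 40 is False, take else branch → q = 14
So q = 14

Answer: 14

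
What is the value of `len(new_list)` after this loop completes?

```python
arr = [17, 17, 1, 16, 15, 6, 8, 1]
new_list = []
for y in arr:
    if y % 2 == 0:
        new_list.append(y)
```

Count even numbers in [17, 17, 1, 16, 15, 6, 8, 1]
`new_list` takes the values: [] → [16] → [16, 6] → [16, 6, 8]
So `len(new_list)` = 3

Answer: 3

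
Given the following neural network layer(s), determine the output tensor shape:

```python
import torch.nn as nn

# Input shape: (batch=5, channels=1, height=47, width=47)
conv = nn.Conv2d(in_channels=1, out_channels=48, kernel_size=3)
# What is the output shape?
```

Input: (5, 1, 47, 47) -> Output: (5, 48, 45, 45)

Answer: (5, 48, 45, 45)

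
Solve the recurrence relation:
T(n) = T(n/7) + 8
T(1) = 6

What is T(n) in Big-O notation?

Each step divides n by 7 and adds 8. After log_7(n) steps we reach T(1)=6. So T(n) = 8·log_7(n) + 6 = O(log n).

Answer: O(log n)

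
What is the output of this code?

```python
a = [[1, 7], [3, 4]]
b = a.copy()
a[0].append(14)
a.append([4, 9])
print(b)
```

Key concept: shallow copy with nested lists.
Step by step:
`a = [[1, 7], [3, 4]]` → a = [[1, 7], [3, 4]]
`b = a.copy()` → b = [[1, 7], [3, 4]]
`a[0].append(14)` → a = [[1, 7, 14], [3, 4]]; b = [[1, 7, 14], [3, 4]]
`a.append([4, 9])` → a = [[1, 7, 14], [3, 4], [4, 9]]
`print(b)` → prints [[1, 7, 14], [3, 4]]

Answer: [[1, 7, 14], [3, 4]]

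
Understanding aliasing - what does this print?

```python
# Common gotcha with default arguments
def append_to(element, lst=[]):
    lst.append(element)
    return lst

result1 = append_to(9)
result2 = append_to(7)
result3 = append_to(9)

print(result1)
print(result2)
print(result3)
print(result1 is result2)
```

Key concept: mutable default argument gotcha.
Step by step:
`result1 = append_to(9)` → result1 = [9]
`result2 = append_to(7)` → result1 = [9, 7] (same object as result2); result2 = [9, 7] (same object as result1)
`result3 = append_to(9)` → result1 = [9, 7, 9] (same object as result2, result3); result2 = [9, 7, 9] (same object as result1, result3); result3 = [9, 7, 9] (same object as result1, result2)
`print(result1)` → prints [9, 7, 9]
`print(result2)` → prints [9, 7, 9]
`print(result3)` → prints [9, 7, 9]
`print(result1 is result2)` → prints True

Answer:
[9, 7, 9]
[9, 7, 9]
[9, 7, 9]
True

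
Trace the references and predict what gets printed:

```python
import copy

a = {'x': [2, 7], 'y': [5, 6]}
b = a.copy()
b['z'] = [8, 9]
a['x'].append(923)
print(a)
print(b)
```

Key concept: shallow copy of dict with mutable values.
Step by step:
`a = {'x': [2, 7], 'y': [5, 6]}` → a = {'x': [2, 7], 'y': [5, 6]}
`b = a.copy()` → b = {'x': [2, 7], 'y': [5, 6]}
`b['z'] = [8, 9]` → b = {'x': [2, 7], 'y': [5, 6], 'z': [8, 9]}
`a['x'].append(923)` → a = {'x': [2, 7, 923], 'y': [5, 6]}; b = {'x': [2, 7, 923], 'y': [5, 6], 'z': [8, 9]}
`print(a)` → prints {'x': [2, 7, 923], 'y': [5, 6]}
`print(b)` → prints {'x': [2, 7, 923], 'y': [5, 6], 'z': [8, 9]}

Answer:
{'x': [2, 7, 923], 'y': [5, 6]}
{'x': [2, 7, 923], 'y': [5, 6], 'z': [8, 9]}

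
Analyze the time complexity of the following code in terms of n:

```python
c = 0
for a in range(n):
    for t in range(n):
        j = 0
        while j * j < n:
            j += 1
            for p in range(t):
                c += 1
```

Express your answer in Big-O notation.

Each loop level contributes: n × n × √n × n. Multiplying the contributions gives O(n^3√n).

Answer: O(n^3√n)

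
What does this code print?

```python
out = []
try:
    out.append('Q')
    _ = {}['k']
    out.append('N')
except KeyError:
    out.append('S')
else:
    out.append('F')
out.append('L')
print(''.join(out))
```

Execution trace: 'Q' (try body) → 'S' (except KeyError) → 'L' (after the try/except). Output: QSL

Answer: QSL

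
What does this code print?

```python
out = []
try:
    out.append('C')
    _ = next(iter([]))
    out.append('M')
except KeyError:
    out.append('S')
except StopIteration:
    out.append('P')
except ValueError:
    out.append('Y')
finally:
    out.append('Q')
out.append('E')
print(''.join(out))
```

Execution trace: 'C' (try body) → 'P' (except StopIteration) → 'Q' (finally) → 'E' (after the try/except). Output: CPQE

Answer: CPQE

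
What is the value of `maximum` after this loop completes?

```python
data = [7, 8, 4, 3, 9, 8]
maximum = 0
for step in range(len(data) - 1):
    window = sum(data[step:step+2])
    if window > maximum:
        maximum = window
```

Max sum of 2-element window in [7, 8, 4, 3, 9, 8]
`maximum` takes the values: 0 → 15 → 17

Answer: 17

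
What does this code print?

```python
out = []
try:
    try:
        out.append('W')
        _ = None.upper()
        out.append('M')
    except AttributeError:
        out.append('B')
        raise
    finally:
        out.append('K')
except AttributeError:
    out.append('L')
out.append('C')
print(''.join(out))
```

Execution trace: 'W' (inner try body) → 'B' (inner except AttributeError) → 'K' (inner finally) → 'L' (outer except AttributeError) → 'C' (after the try/except). Output: WBKLC

Answer: WBKLC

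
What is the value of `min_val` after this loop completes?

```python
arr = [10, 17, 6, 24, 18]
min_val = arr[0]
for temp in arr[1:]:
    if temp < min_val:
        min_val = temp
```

Minimum of [10, 17, 6, 24, 18]
`min_val` takes the values: 10 → 6

Answer: 6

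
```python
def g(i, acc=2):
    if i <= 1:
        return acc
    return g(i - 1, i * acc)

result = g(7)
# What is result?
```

Accumulator trace (n, acc): (7, 2) -> (6, 14) -> (5, 84) -> (4, 420) -> (3, 1680) -> (2, 5040) -> (1, 10080) -> return 10080

Answer: 10080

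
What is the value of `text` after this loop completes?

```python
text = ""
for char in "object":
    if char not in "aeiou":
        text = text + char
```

Remove vowels from 'object'
`text` takes the values: "" → "b" → "bj" → "bjc" → "bjct"

Answer: "bjct"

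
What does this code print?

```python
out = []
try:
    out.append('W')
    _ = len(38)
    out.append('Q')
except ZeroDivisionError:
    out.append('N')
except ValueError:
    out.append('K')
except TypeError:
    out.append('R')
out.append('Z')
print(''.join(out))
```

Execution trace: 'W' (try body) → 'R' (except TypeError) → 'Z' (after the try/except). Output: WRZ

Answer: WRZ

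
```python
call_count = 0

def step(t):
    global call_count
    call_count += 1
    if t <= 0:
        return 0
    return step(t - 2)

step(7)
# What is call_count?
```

Linear recursion stepping by 2: 5 calls from t=7 down to ≤0.

Answer: 5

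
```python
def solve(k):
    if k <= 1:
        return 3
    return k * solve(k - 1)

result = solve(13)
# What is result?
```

solve(13) = 13 * 12 * 11 * 10 * 9 * 8 * 7 * 6 * 5 * 4 * 3 * 2 * 3 = 18681062400

Answer: 18681062400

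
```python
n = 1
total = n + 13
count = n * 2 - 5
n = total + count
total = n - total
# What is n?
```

Trace:
`n = 1` → n = 1
`total = n + 13` → total = 14
`count = n * 2 - 5` → count = -3
`n = total + count` → n = 11
`total = n - total` → total = -3
So n = 11

Answer: 11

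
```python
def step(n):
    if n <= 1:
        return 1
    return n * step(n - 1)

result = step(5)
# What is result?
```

step(5) = 5 * 4 * 3 * 2 * 1 = 120

Answer: 120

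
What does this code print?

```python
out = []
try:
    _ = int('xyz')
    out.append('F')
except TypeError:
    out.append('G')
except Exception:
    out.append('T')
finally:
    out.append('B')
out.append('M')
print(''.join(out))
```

Execution trace: 'T' (except Exception) → 'B' (finally) → 'M' (after the try/except). Output: TBM

Answer: TBM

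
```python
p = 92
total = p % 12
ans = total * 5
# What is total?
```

Trace:
`p = 92` → p = 92
`total = p % 12` → total = 8
`ans = total * 5` → ans = 40
So total = 8

Answer: 8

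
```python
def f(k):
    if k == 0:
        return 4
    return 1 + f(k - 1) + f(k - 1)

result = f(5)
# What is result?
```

f(k) = 1 + 2·f(k-1), f(0)=4. Closed form: (4+1)·2^5 - 1 = 159.

Answer: 159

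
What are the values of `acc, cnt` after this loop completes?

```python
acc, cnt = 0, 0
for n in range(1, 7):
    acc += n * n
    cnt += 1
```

Sum of squares and count
`acc, cnt` takes the values: (0, 0) → (1, 0) → (1, 1) → (5, 1) → (5, 2) → (14, 2) → (14, 3) → (30, 3) → (30, 4) → (55, 4) → (55, 5) → (91, 5) → (91, 6)

Answer: 91, 6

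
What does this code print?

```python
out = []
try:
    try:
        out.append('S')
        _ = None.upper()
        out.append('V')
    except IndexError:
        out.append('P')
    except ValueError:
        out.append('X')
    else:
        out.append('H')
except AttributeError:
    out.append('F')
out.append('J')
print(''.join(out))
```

Execution trace: 'S' (inner try body) → 'F' (outer except AttributeError) → 'J' (after the try/except). Output: SFJ

Answer: SFJ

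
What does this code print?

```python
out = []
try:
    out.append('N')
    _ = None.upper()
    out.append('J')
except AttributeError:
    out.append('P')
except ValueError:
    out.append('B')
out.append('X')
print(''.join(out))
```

Execution trace: 'N' (try body) → 'P' (except AttributeError) → 'X' (after the try/except). Output: NPX

Answer: NPX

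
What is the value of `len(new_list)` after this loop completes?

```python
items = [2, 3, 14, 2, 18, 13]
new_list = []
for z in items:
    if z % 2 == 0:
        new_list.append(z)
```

Count even numbers in [2, 3, 14, 2, 18, 13]
`new_list` takes the values: [] → [2] → [2, 14] → [2, 14, 2] → [2, 14, 2, 18]
So `len(new_list)` = 4

Answer: 4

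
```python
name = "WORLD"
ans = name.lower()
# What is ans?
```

Trace:
`name = "WORLD"` → name = 'WORLD'
`ans = name.lower()` → ans = 'world'
So ans = 'world'

Answer: 'world'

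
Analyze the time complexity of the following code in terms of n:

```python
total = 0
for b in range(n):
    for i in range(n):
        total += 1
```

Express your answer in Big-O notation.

Each loop level contributes: n × n. Multiplying the contributions gives O(n^2).

Answer: O(n^2)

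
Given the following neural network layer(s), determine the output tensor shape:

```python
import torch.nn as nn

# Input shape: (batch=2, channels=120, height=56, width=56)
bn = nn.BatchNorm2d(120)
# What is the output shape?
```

Input: (2, 120, 56, 56) -> Output: (2, 120, 56, 56)

Answer: (2, 120, 56, 56)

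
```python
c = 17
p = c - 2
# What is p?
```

Trace:
`c = 17` → c = 17
`p = c - 2` → p = 15
So p = 15

Answer: 15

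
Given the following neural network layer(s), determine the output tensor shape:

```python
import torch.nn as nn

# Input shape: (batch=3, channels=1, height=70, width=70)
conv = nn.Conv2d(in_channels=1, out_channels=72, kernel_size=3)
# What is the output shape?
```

Input: (3, 1, 70, 70) -> Output: (3, 72, 68, 68)

Answer: (3, 72, 68, 68)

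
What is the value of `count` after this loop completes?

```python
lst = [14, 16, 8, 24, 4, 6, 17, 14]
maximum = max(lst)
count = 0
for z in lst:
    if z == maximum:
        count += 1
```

Count of max value 24 in [14, 16, 8, 24, 4, 6, 17, 14]
`count` takes the values: 0 → 1

Answer: 1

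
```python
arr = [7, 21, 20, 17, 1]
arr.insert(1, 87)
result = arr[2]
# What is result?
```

Trace:
`arr = [7, 21, 20, 17, 1]` → arr = [7, 21, 20, 17, 1]
`arr.insert(1, 87)` → arr = [7, 87, 21, 20, 17, 1]
`result = arr[2]` → result = 21
So result = 21

Answer: 21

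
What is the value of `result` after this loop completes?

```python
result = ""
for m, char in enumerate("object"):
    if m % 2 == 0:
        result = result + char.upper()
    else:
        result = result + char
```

Uppercase even positions in 'object'
`result` takes the values: "" → "O" → "Ob" → "ObJ" → "ObJe" → "ObJeC" → "ObJeCt"

Answer: "ObJeCt"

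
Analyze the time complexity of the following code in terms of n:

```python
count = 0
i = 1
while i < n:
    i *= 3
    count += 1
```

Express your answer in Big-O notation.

Each loop level contributes: log n. Multiplying the contributions gives O(log n).

Answer: O(log n)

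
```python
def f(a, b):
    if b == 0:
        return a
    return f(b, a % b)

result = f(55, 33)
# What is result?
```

f(55, 33) -> f(33, 22) -> f(22, 11) -> f(11, 0) -> 11

Answer: 11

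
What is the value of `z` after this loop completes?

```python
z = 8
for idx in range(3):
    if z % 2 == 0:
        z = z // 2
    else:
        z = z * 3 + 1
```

Collatz-style transformation from 8
`z` takes the values: 8 → 4 → 2 → 1

Answer: 1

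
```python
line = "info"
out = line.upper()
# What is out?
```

Trace:
`line = "info"` → line = 'info'
`out = line.upper()` → out = 'INFO'
So out = 'INFO'

Answer: 'INFO'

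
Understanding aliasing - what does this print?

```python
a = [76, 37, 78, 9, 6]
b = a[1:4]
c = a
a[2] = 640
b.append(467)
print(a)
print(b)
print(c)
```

Key concept: slice vs alias.
Step by step:
`a = [76, 37, 78, 9, 6]` → a = [76, 37, 78, 9, 6]
`b = a[1:4]` → b = [37, 78, 9]
`c = a` → c = [76, 37, 78, 9, 6] (same object as a)
`a[2] = 640` → a = [76, 37, 640, 9, 6] (same object as c); c = [76, 37, 640, 9, 6] (same object as a)
`b.append(467)` → b = [37, 78, 9, 467]
`print(a)` → prints [76, 37, 640, 9, 6]
`print(b)` → prints [37, 78, 9, 467]
`print(c)` → prints [76, 37, 640, 9, 6]

Answer:
[76, 37, 640, 9, 6]
[37, 78, 9, 467]
[76, 37, 640, 9, 6]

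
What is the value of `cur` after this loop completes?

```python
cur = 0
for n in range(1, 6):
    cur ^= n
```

XOR of 1 to 5
`cur` takes the values: 0 → 1 → 3 → 0 → 4 → 1

Answer: 1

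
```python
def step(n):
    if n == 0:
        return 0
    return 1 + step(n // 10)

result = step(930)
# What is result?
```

Count of digits of 930: 3

Answer: 3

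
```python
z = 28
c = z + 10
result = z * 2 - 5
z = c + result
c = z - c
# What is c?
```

Trace:
`z = 28` → z = 28
`c = z + 10` → c = 38
`result = z * 2 - 5` → result = 51
`z = c + result` → z = 89
`c = z - c` → c = 51
So c = 51

Answer: 51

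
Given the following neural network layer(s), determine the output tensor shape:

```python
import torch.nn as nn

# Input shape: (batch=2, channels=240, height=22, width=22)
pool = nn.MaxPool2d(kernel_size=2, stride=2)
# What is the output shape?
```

Input: (2, 240, 22, 22) -> Output: (2, 240, 11, 11)

Answer: (2, 240, 11, 11)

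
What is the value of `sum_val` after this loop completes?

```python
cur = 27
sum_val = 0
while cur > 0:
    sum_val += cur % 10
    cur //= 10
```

Sum digits of 27
`sum_val` takes the values: 0 → 7 → 9

Answer: 9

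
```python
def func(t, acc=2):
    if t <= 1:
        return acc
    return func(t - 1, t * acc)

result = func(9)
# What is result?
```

Accumulator trace (n, acc): (9, 2) -> (8, 18) -> (7, 144) -> (6, 1008) -> (5, 6048) -> (4, 30240) -> (3, 120960) -> (2, 362880) -> (1, 725760) -> return 725760

Answer: 725760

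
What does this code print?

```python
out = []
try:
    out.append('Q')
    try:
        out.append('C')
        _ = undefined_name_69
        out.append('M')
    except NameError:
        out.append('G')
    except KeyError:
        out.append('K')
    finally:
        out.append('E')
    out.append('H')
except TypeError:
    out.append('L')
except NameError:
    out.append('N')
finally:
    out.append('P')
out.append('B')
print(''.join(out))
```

Execution trace: 'Q' (try body) → 'C' (inner try body) → 'G' (inner except NameError) → 'E' (inner finally) → 'H' (try body, no exception) → 'P' (finally) → 'B' (after the try/except). Output: QCGEHPB

Answer: QCGEHPB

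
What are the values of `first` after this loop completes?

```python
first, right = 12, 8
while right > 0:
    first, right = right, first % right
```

GCD of 12 and 8
`first` takes the values: 12 → 8 → 4

Answer: 4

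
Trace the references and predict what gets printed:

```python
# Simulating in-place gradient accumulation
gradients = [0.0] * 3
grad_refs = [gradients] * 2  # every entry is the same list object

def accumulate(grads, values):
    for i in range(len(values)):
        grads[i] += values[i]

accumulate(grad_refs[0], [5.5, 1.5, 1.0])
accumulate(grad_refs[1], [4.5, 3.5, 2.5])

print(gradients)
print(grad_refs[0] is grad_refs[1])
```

Key concept: gradient accumulation aliasing.
Step by step:
`gradients = [0.0] * 3` → gradients = [0.0, 0.0, 0.0]
`grad_refs = [gradients] * 2` → grad_refs = [[0.0, 0.0, 0.0], [0.0, 0.0, 0.0]]
`accumulate(grad_refs[0], [5.5, 1.5, 1.0])` → gradients = [5.5, 1.5, 1.0]; grad_refs = [[5.5, 1.5, 1.0], [5.5, 1.5, 1.0]]
`accumulate(grad_refs[1], [4.5, 3.5, 2.5])` → gradients = [10.0, 5.0, 3.5]; grad_refs = [[10.0, 5.0, 3.5], [10.0, 5.0, 3.5]]
`print(gradients)` → prints [10.0, 5.0, 3.5]
`print(grad_refs[0] is grad_refs[1])` → prints True

Answer:
[10.0, 5.0, 3.5]
True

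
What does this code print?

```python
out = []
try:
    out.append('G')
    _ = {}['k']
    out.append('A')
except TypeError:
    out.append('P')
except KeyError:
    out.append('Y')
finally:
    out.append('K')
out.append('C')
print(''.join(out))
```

Execution trace: 'G' (try body) → 'Y' (except KeyError) → 'K' (finally) → 'C' (after the try/except). Output: GYKC

Answer: GYKC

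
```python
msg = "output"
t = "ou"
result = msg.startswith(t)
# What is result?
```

Trace:
`msg = "output"` → msg = 'output'
`t = "ou"` → t = 'ou'
`result = msg.startswith(t)` → result = True
So result = True

Answer: True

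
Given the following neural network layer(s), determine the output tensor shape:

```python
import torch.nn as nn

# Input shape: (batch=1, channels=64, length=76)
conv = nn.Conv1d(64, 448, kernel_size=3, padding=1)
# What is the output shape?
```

Input: (1, 64, 76) -> Output: (1, 448, 76)

Answer: (1, 448, 76)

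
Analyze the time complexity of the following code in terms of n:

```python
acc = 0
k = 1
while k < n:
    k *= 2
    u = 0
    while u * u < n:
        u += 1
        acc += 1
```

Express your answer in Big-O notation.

Each loop level contributes: log n × √n. Multiplying the contributions gives O(√n log n).

Answer: O(√n log n)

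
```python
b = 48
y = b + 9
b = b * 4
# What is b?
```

Trace:
`b = 48` → b = 48
`y = b + 9` → y = 57
`b = b * 4` → b = 192
So b = 192

Answer: 192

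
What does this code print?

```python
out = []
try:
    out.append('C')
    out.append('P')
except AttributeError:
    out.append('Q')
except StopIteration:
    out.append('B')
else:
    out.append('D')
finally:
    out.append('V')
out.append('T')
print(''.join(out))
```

Execution trace: 'C' (try body) → 'P' (try body, no exception) → 'D' (else) → 'V' (finally) → 'T' (after the try/except). Output: CPDVT

Answer: CPDVT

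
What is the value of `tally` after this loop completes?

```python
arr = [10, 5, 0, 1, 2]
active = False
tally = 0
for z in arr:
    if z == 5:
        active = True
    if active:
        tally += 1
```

Count elements after first 5 in [10, 5, 0, 1, 2]
`tally` takes the values: 0 → 1 → 2 → 3 → 4

Answer: 4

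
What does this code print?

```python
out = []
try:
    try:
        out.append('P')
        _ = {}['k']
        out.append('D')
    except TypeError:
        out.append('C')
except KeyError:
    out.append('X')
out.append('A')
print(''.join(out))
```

Execution trace: 'P' (try body) → 'X' (outer except KeyError) → 'A' (after the try/except). Output: PXA

Answer: PXA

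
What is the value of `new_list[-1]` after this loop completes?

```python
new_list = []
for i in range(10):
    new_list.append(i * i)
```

Last element of squares 0 to 9
`new_list` takes the values: [] → [0] → [0, 1] → [0, 1, 4] → [0, 1, 4, 9] → [0, 1, 4, 9, 16] → [0, 1, 4, 9, 16, 25] → [0, 1, 4, 9, 16, 25, 36] → [0, 1, 4, 9, 16, 25, 36, 49] → [0, 1, 4, 9, 16, 25, 36, 49, 64] → [0, 1, 4, 9, 16, 25, 36, 49, 64, 81]
So `new_list[-1]` = 81

Answer: 81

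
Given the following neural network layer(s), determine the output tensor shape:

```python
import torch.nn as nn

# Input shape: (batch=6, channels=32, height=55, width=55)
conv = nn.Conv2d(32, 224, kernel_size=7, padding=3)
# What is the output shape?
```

Input: (6, 32, 55, 55) -> Output: (6, 224, 55, 55)

Answer: (6, 224, 55, 55)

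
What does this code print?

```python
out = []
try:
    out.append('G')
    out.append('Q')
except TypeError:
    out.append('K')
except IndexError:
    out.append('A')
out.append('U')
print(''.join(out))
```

Execution trace: 'G' (try body) → 'Q' (try body, no exception) → 'U' (after the try/except). Output: GQU

Answer: GQU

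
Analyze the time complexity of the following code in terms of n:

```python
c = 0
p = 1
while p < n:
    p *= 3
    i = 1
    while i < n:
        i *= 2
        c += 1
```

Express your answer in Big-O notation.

Each loop level contributes: log n × log n. Multiplying the contributions gives O(log² n).

Answer: O(log² n)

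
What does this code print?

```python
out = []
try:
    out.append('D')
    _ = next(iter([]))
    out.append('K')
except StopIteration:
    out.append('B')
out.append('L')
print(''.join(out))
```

Execution trace: 'D' (try body) → 'B' (except StopIteration) → 'L' (after the try/except). Output: DBL

Answer: DBL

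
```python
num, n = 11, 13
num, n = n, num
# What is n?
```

Trace:
`num, n = 11, 13` → num = 11; n = 13
`num, n = n, num` → num = 13; n = 11
So n = 11

Answer: 11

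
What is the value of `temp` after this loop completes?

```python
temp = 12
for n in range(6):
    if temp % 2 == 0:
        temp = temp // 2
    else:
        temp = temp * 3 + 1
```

Collatz-style transformation from 12
`temp` takes the values: 12 → 6 → 3 → 10 → 5 → 16 → 8

Answer: 8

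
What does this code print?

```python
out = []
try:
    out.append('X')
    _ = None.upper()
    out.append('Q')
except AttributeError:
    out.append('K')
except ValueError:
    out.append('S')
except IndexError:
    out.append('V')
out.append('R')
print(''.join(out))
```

Execution trace: 'X' (try body) → 'K' (except AttributeError) → 'R' (after the try/except). Output: XKR

Answer: XKR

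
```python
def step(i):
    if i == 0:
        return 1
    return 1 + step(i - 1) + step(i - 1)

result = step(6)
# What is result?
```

step(i) = 1 + 2·step(i-1), step(0)=1. Closed form: (1+1)·2^6 - 1 = 127.

Answer: 127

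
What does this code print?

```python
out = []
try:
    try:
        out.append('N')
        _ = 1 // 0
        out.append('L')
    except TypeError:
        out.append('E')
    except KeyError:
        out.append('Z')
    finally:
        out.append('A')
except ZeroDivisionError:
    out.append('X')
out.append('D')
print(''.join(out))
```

Execution trace: 'N' (try body) → 'A' (finally) → 'X' (outer except ZeroDivisionError) → 'D' (after the try/except). Output: NAXD

Answer: NAXD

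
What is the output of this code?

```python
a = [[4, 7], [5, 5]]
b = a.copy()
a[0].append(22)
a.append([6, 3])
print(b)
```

Key concept: shallow copy with nested lists.
Step by step:
`a = [[4, 7], [5, 5]]` → a = [[4, 7], [5, 5]]
`b = a.copy()` → b = [[4, 7], [5, 5]]
`a[0].append(22)` → a = [[4, 7, 22], [5, 5]]; b = [[4, 7, 22], [5, 5]]
`a.append([6, 3])` → a = [[4, 7, 22], [5, 5], [6, 3]]
`print(b)` → prints [[4, 7, 22], [5, 5]]

Answer: [[4, 7, 22], [5, 5]]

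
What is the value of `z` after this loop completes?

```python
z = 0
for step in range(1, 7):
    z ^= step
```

XOR of 1 to 6
`z` takes the values: 0 → 1 → 3 → 0 → 4 → 1 → 7

Answer: 7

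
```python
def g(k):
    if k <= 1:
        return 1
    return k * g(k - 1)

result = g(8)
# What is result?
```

g(8) = 8 * 7 * 6 * 5 * 4 * 3 * 2 * 1 = 40320

Answer: 40320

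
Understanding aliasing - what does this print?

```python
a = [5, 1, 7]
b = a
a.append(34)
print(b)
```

Key concept: basic list aliasing.
Step by step:
`a = [5, 1, 7]` → a = [5, 1, 7]
`b = a` → b = [5, 1, 7] (same object as a)
`a.append(34)` → a = [5, 1, 7, 34] (same object as b); b = [5, 1, 7, 34] (same object as a)
`print(b)` → prints [5, 1, 7, 34]

Answer: [5, 1, 7, 34]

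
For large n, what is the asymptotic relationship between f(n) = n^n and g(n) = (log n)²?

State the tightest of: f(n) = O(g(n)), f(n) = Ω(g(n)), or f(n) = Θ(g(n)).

n^n vs (log n)²: f(n) = Ω(g(n)) but not O(g(n)) — n^n grows strictly faster than (log n)².

Answer: f(n) = Ω(g(n)) but not O(g(n)) — n^n grows strictly faster than (log n)².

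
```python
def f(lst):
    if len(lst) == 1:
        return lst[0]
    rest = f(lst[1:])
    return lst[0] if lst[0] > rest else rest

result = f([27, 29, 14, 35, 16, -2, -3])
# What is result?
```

Recursive max over [27, 29, 14, 35, 16, -2, -3] = 35

Answer: 35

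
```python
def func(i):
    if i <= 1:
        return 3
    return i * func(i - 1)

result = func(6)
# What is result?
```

func(6) = 6 * 5 * 4 * 3 * 2 * 3 = 2160

Answer: 2160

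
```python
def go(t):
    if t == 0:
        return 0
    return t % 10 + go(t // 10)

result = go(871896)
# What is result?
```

Sum of digits of 871896: 6 + 9 + 8 + 1 + 7 + 8 = 39

Answer: 39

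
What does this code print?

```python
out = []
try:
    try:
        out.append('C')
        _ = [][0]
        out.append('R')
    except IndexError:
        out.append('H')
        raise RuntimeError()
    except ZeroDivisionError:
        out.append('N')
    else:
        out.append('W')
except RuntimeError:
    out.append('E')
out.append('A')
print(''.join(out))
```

Execution trace: 'C' (inner try body) → 'H' (inner except IndexError) → 'E' (outer except RuntimeError) → 'A' (after the try/except). Output: CHEA

Answer: CHEA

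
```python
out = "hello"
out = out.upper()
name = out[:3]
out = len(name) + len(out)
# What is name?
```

Trace:
`out = "hello"` → out = 'hello'
`out = out.upper()` → out = 'HELLO'
`name = out[:3]` → name = 'HEL'
`out = len(name) + len(out)` → out = 8
So name = 'HEL'

Answer: 'HEL'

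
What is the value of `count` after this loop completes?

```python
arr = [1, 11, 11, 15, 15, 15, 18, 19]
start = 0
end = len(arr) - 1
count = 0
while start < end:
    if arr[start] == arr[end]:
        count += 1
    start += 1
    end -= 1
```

Count matching pairs from ends
`count` takes the values: 0 → 1

Answer: 1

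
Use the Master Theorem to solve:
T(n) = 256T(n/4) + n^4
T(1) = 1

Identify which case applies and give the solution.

a=256, b=4, f(n)=n^4. log_4(256) = 4. Since c=4 = 4, Case 2 applies: T(n) = Θ(n^log_b(a) · log n) = O(n^4 log n).

Answer: O(n^4 log n) - Case 2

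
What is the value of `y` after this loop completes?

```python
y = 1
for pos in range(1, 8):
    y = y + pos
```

Start at 1, add 1 through 7
`y` takes the values: 1 → 2 → 4 → 7 → 11 → 16 → 22 → 29

Answer: 29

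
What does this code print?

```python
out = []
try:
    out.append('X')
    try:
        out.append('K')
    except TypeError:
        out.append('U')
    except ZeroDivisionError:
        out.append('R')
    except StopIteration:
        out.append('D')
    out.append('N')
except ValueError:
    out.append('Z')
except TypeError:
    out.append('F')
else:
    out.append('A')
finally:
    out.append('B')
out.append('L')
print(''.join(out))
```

Execution trace: 'X' (try body) → 'K' (inner try body, no exception) → 'N' (try body, no exception) → 'A' (else) → 'B' (finally) → 'L' (after the try/except). Output: XKNABL

Answer: XKNABL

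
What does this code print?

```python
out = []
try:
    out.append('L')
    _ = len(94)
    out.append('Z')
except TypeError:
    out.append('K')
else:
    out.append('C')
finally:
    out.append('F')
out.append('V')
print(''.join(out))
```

Execution trace: 'L' (try body) → 'K' (except TypeError) → 'F' (finally) → 'V' (after the try/except). Output: LKFV

Answer: LKFV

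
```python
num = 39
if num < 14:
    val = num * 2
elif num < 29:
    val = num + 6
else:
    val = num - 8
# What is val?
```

Trace:
`num = 39` → num = 39
`if num < 14: ...` → num < 14 is False, num < 29 is False, take else branch → val = 31
So val = 31

Answer: 31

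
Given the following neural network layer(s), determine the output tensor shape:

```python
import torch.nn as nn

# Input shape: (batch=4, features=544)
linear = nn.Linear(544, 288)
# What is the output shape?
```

Input: (4, 544) -> Output: (4, 288)

Answer: (4, 288)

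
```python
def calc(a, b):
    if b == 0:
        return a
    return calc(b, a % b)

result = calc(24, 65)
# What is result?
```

calc(24, 65) -> calc(65, 24) -> calc(24, 17) -> calc(17, 7) -> calc(7, 3) -> calc(3, 1) -> calc(1, 0) -> 1

Answer: 1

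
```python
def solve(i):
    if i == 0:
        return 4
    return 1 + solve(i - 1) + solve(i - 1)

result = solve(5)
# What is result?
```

solve(i) = 1 + 2·solve(i-1), solve(0)=4. Closed form: (4+1)·2^5 - 1 = 159.

Answer: 159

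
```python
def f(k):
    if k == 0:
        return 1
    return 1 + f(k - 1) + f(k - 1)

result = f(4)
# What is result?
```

f(k) = 1 + 2·f(k-1), f(0)=1. Closed form: (1+1)·2^4 - 1 = 31.

Answer: 31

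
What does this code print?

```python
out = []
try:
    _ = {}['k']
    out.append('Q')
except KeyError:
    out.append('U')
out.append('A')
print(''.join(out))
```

Execution trace: 'U' (except KeyError) → 'A' (after the try/except). Output: UA

Answer: UA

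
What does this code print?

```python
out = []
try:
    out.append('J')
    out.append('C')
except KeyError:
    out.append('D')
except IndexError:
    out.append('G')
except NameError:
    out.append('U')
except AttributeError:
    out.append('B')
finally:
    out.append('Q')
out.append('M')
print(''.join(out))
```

Execution trace: 'J' (try body) → 'C' (try body, no exception) → 'Q' (finally) → 'M' (after the try/except). Output: JCQM

Answer: JCQM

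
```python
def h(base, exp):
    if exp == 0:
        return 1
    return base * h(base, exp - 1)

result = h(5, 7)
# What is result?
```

h(5, 7) = 5 * 5 * 5 * 5 * 5 * 5 * 5 = 78125

Answer: 78125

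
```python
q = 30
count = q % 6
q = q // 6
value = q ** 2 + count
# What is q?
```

Trace:
`q = 30` → q = 30
`count = q % 6` → count = 0
`q = q // 6` → q = 5
`value = q ** 2 + count` → value = 25
So q = 5

Answer: 5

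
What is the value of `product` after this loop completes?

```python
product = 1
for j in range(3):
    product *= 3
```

3^3 = 27
`product` takes the values: 1 → 3 → 9 → 27

Answer: 27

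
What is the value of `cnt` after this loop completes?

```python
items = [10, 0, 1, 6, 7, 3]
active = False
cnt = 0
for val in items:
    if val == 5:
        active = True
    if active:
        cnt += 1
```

Count elements after first 5 in [10, 0, 1, 6, 7, 3]
`cnt` takes the values: 0

Answer: 0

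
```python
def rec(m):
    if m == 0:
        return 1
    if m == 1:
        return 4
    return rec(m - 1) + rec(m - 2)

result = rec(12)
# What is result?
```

Build up from base cases: rec(0)=1, rec(1)=4, rec(2)=5, rec(3)=9, rec(4)=14, rec(5)=23, rec(6)=37, ..., rec(12)=665

Answer: 665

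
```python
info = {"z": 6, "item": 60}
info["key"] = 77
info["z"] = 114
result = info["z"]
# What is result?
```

Trace:
`info = {"z": 6, "item": 60}` → info = {'z': 6, 'item': 60}
`info["key"] = 77` → info = {'z': 6, 'item': 60, 'key': 77}
`info["z"] = 114` → info = {'z': 114, 'item': 60, 'key': 77}
`result = info["z"]` → result = 114
So result = 114

Answer: 114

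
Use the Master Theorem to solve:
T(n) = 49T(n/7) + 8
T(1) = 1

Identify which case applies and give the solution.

a=49, b=7, f(n)=8. log_7(49) = 2. Since c=0 < 2, Case 1 applies: T(n) = Θ(n^log_b(a)) = O(n^2).

Answer: O(n^2) - Case 1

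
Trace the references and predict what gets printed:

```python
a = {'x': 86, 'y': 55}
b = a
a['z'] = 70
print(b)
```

Key concept: dict aliasing.
Step by step:
`a = {'x': 86, 'y': 55}` → a = {'x': 86, 'y': 55}
`b = a` → b = {'x': 86, 'y': 55} (same object as a)
`a['z'] = 70` → a = {'x': 86, 'y': 55, 'z': 70} (same object as b); b = {'x': 86, 'y': 55, 'z': 70} (same object as a)
`print(b)` → prints {'x': 86, 'y': 55, 'z': 70}

Answer: {'x': 86, 'y': 55, 'z': 70}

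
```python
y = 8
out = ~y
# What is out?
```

Trace:
`y = 8` → y = 8
`out = ~y` → out = -9
So out = -9

Answer: -9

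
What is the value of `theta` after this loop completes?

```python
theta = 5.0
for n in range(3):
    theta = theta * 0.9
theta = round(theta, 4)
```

Exponential decay: 5.0 * 0.9^3
`theta` takes the values: 5.0 → 4.5 → 4.05 → 3.645

Answer: 3.645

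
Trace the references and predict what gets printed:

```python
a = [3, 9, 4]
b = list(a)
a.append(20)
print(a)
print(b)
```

Key concept: list() constructor creates copy.
Step by step:
`a = [3, 9, 4]` → a = [3, 9, 4]
`b = list(a)` → b = [3, 9, 4]
`a.append(20)` → a = [3, 9, 4, 20]
`print(a)` → prints [3, 9, 4, 20]
`print(b)` → prints [3, 9, 4]

Answer:
[3, 9, 4, 20]
[3, 9, 4]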